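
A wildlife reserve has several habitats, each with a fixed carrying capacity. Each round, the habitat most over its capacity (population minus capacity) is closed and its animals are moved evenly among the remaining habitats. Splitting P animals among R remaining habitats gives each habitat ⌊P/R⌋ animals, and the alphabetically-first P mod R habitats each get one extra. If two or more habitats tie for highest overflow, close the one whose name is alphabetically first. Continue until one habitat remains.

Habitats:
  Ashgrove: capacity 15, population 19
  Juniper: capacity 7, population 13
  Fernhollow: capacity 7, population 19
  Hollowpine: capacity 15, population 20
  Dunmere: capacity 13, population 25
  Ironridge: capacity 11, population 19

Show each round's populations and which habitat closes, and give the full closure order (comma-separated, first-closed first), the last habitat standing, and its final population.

Round 1: Ashgrove=19 Dunmere=25 Fernhollow=19 Hollowpine=20 Ironridge=19 Juniper=13 → close Dunmere (overflow 12)
  25÷5 = 5 each, +1 to first 0
Round 2: Ashgrove=24 Fernhollow=24 Hollowpine=25 Ironridge=24 Juniper=18 → close Fernhollow (overflow 17)
  24÷4 = 6 each, +1 to first 0
Round 3: Ashgrove=30 Hollowpine=31 Ironridge=30 Juniper=24 → close Ironridge (overflow 19)
  30÷3 = 10 each, +1 to first 0
Round 4: Ashgrove=40 Hollowpine=41 Juniper=34 → close Juniper (overflow 27)
  34÷2 = 17 each, +1 to first 0
Round 5: Ashgrove=57 Hollowpine=58 → close Hollowpine (overflow 43)
  58÷1 = 58 each, +1 to first 0

Closure order: Dunmere, Fernhollow, Ironridge, Juniper, Hollowpine
Last habitat: Ashgrove with 115 animals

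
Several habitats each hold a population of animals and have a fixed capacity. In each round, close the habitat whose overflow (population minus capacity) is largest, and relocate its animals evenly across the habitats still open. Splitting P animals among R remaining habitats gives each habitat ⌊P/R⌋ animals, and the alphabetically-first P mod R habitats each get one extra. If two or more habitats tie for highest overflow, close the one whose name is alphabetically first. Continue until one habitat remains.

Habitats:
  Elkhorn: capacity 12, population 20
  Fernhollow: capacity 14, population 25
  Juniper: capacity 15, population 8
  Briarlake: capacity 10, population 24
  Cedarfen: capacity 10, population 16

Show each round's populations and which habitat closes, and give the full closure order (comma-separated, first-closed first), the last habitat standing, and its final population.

Round 1: Briarlake=24 Cedarfen=16 Elkhorn=20 Fernhollow=25 Juniper=8 → close Briarlake (overflow 14)
  24÷4 = 6 each, +1 to first 0
Round 2: Cedarfen=22 Elkhorn=26 Fernhollow=31 Juniper=14 → close Fernhollow (overflow 17)
  31÷3 = 10 each, +1 to first 1
Round 3: Cedarfen=33 Elkhorn=36 Juniper=24 → close Elkhorn (overflow 24)
  36÷2 = 18 each, +1 to first 0
Round 4: Cedarfen=51 Juniper=42 → close Cedarfen (overflow 41)
  51÷1 = 51 each, +1 to first 0

Closure order: Briarlake, Fernhollow, Elkhorn, Cedarfen
Last habitat: Juniper with 93 animals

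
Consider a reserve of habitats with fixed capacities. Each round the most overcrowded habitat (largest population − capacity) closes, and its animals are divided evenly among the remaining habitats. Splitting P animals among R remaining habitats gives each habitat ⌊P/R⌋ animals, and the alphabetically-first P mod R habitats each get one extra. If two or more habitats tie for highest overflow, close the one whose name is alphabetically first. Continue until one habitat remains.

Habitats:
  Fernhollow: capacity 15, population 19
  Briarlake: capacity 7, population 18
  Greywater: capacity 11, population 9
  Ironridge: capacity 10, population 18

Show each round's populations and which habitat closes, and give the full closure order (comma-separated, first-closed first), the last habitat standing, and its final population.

Round 1: Briarlake=18 Fernhollow=19 Greywater=9 Ironridge=18 → close Briarlake (overflow 11)
  18÷3 = 6 each, +1 to first 0
Round 2: Fernhollow=25 Greywater=15 Ironridge=24 → close Ironridge (overflow 14)
  24÷2 = 12 each, +1 to first 0
Round 3: Fernhollow=37 Greywater=27 → close Fernhollow (overflow 22)
  37÷1 = 37 each, +1 to first 0

Closure order: Briarlake, Ironridge, Fernhollow
Last habitat: Greywater with 64 animals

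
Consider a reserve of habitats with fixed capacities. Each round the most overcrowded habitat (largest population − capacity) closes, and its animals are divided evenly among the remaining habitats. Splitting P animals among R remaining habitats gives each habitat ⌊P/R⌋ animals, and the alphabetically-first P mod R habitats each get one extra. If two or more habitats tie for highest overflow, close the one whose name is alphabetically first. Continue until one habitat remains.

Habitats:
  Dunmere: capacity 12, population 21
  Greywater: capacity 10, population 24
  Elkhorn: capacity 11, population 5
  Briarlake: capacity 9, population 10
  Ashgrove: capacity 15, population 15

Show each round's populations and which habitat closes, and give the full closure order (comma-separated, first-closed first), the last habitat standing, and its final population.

Closure order: Greywater, Dunmere, Briarlake, Ashgrove
Last habitat: Elkhorn with 75 animals

Round 1: Ashgrove=15 Briarlake=10 Dunmere=21 Elkhorn=5 Greywater=24 → close Greywater (overflow 14)
  24÷4 = 6 each, +1 to first 0
Round 2: Ashgrove=21 Briarlake=16 Dunmere=27 Elkhorn=11 → close Dunmere (overflow 15)
  27÷3 = 9 each, +1 to first 0
Round 3: Ashgrove=30 Briarlake=25 Elkhorn=20 → close Briarlake (overflow 16)
  25÷2 = 12 each, +1 to first 1
Round 4: Ashgrove=43 Elkhorn=32 → close Ashgrove (overflow 28)
  43÷1 = 43 each, +1 to first 0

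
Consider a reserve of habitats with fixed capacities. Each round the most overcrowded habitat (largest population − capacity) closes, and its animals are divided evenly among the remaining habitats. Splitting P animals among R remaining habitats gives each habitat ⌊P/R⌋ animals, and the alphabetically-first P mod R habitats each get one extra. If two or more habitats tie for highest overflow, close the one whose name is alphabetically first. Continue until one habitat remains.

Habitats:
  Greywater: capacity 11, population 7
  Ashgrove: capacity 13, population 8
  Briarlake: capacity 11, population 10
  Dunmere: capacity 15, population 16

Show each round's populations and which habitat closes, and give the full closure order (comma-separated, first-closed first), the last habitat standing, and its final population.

Closure order: Dunmere, Briarlake, Ashgrove
Last habitat: Greywater with 41 animals

Round 1: Ashgrove=8 Briarlake=10 Dunmere=16 Greywater=7 → close Dunmere (overflow 1)
  16÷3 = 5 each, +1 to first 1
Round 2: Ashgrove=14 Briarlake=15 Greywater=12 → close Briarlake (overflow 4)
  15÷2 = 7 each, +1 to first 1
Round 3: Ashgrove=22 Greywater=19 → close Ashgrove (overflow 9)
  22÷1 = 22 each, +1 to first 0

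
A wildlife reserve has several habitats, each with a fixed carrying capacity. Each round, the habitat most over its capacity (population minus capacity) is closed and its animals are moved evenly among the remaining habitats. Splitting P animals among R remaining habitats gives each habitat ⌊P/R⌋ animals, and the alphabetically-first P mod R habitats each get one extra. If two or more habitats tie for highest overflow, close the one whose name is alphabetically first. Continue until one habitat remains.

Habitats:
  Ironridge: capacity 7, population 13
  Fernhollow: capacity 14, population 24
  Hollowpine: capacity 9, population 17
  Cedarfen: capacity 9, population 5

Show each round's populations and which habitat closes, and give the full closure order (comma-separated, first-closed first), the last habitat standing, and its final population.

Round 1: Cedarfen=5 Fernhollow=24 Hollowpine=17 Ironridge=13 → close Fernhollow (overflow 10)
  24÷3 = 8 each, +1 to first 0
Round 2: Cedarfen=13 Hollowpine=25 Ironridge=21 → close Hollowpine (overflow 16)
  25÷2 = 12 each, +1 to first 1
Round 3: Cedarfen=26 Ironridge=33 → close Ironridge (overflow 26)
  33÷1 = 33 each, +1 to first 0

Closure order: Fernhollow, Hollowpine, Ironridge
Last habitat: Cedarfen with 59 animals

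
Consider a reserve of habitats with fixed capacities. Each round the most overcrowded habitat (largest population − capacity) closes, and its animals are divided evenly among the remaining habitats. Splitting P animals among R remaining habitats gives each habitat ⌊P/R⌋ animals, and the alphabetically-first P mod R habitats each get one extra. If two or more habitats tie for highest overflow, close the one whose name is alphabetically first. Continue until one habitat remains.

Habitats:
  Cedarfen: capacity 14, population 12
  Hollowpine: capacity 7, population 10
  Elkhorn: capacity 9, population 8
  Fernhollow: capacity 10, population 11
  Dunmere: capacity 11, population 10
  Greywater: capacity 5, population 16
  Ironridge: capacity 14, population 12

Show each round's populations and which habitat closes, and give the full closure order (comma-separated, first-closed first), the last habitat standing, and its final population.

Round 1: Cedarfen=12 Dunmere=10 Elkhorn=8 Fernhollow=11 Greywater=16 Hollowpine=10 Ironridge=12 → close Greywater (overflow 11)
  16÷6 = 2 each, +1 to first 4
Round 2: Cedarfen=15 Dunmere=13 Elkhorn=11 Fernhollow=14 Hollowpine=12 Ironridge=14 → close Hollowpine (overflow 5)
  12÷5 = 2 each, +1 to first 2
Round 3: Cedarfen=18 Dunmere=16 Elkhorn=13 Fernhollow=16 Ironridge=16 → close Fernhollow (overflow 6)
  16÷4 = 4 each, +1 to first 0
Round 4: Cedarfen=22 Dunmere=20 Elkhorn=17 Ironridge=20 → close Dunmere (overflow 9)
  20÷3 = 6 each, +1 to first 2
Round 5: Cedarfen=29 Elkhorn=24 Ironridge=26 → close Cedarfen (overflow 15)
  29÷2 = 14 each, +1 to first 1
Round 6: Elkhorn=39 Ironridge=40 → close Elkhorn (overflow 30)
  39÷1 = 39 each, +1 to first 0

Closure order: Greywater, Hollowpine, Fernhollow, Dunmere, Cedarfen, Elkhorn
Last habitat: Ironridge with 79 animals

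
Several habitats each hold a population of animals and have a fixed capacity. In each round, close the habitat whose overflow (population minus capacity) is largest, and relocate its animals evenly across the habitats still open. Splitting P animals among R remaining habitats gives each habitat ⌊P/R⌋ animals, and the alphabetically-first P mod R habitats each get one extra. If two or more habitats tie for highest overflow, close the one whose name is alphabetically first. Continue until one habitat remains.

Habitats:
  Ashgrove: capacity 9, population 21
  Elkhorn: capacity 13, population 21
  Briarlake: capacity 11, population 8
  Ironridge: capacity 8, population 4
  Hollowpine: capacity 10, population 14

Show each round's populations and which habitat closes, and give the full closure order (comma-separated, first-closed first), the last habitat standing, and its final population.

Round 1: Ashgrove=21 Briarlake=8 Elkhorn=21 Hollowpine=14 Ironridge=4 → close Ashgrove (overflow 12)
  21÷4 = 5 each, +1 to first 1
Round 2: Briarlake=14 Elkhorn=26 Hollowpine=19 Ironridge=9 → close Elkhorn (overflow 13)
  26÷3 = 8 each, +1 to first 2
Round 3: Briarlake=23 Hollowpine=28 Ironridge=17 → close Hollowpine (overflow 18)
  28÷2 = 14 each, +1 to first 0
Round 4: Briarlake=37 Ironridge=31 → close Briarlake (overflow 26)
  37÷1 = 37 each, +1 to first 0

Closure order: Ashgrove, Elkhorn, Hollowpine, Briarlake
Last habitat: Ironridge with 68 animals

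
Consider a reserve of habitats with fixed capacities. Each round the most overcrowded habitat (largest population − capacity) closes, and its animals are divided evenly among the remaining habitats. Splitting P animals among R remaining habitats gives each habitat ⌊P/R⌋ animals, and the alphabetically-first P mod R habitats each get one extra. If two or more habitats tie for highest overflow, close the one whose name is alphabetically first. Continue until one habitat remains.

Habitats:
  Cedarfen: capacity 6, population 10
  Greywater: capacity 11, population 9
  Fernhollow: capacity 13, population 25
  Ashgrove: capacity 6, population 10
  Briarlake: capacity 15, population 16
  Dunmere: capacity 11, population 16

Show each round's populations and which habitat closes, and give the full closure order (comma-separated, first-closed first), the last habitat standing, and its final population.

Round 1: Ashgrove=10 Briarlake=16 Cedarfen=10 Dunmere=16 Fernhollow=25 Greywater=9 → close Fernhollow (overflow 12)
  25÷5 = 5 each, +1 to first 0
Round 2: Ashgrove=15 Briarlake=21 Cedarfen=15 Dunmere=21 Greywater=14 → close Dunmere (overflow 10)
  21÷4 = 5 each, +1 to first 1
Round 3: Ashgrove=21 Briarlake=26 Cedarfen=20 Greywater=19 → close Ashgrove (overflow 15)
  21÷3 = 7 each, +1 to first 0
Round 4: Briarlake=33 Cedarfen=27 Greywater=26 → close Cedarfen (overflow 21)
  27÷2 = 13 each, +1 to first 1
Round 5: Briarlake=47 Greywater=39 → close Briarlake (overflow 32)
  47÷1 = 47 each, +1 to first 0

Closure order: Fernhollow, Dunmere, Ashgrove, Cedarfen, Briarlake
Last habitat: Greywater with 86 animals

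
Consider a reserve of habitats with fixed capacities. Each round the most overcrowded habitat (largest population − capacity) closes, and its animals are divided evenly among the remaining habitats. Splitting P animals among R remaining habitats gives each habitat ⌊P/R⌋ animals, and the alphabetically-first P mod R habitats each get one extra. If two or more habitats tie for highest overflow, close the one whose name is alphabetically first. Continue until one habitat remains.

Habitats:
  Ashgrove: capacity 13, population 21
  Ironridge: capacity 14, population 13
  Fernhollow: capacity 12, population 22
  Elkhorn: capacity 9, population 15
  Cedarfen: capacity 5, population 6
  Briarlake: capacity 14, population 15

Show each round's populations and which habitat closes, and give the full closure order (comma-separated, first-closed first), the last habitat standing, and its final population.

Round 1: Ashgrove=21 Briarlake=15 Cedarfen=6 Elkhorn=15 Fernhollow=22 Ironridge=13 → close Fernhollow (overflow 10)
  22÷5 = 4 each, +1 to first 2
Round 2: Ashgrove=26 Briarlake=20 Cedarfen=10 Elkhorn=19 Ironridge=17 → close Ashgrove (overflow 13)
  26÷4 = 6 each, +1 to first 2
Round 3: Briarlake=27 Cedarfen=17 Elkhorn=25 Ironridge=23 → close Elkhorn (overflow 16)
  25÷3 = 8 each, +1 to first 1
Round 4: Briarlake=36 Cedarfen=25 Ironridge=31 → close Briarlake (overflow 22)
  36÷2 = 18 each, +1 to first 0
Round 5: Cedarfen=43 Ironridge=49 → close Cedarfen (overflow 38)
  43÷1 = 43 each, +1 to first 0

Closure order: Fernhollow, Ashgrove, Elkhorn, Briarlake, Cedarfen
Last habitat: Ironridge with 92 animals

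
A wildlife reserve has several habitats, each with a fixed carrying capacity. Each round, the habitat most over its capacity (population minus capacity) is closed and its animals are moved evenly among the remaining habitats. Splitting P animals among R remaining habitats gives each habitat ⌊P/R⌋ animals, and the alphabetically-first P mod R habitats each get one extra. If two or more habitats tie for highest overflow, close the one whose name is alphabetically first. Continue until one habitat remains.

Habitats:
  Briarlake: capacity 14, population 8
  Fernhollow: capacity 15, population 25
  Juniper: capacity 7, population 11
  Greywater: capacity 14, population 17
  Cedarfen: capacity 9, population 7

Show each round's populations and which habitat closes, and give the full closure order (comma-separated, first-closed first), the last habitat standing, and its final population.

Closure order: Fernhollow, Juniper, Greywater, Cedarfen
Last habitat: Briarlake with 68 animals

Round 1: Briarlake=8 Cedarfen=7 Fernhollow=25 Greywater=17 Juniper=11 → close Fernhollow (overflow 10)
  25÷4 = 6 each, +1 to first 1
Round 2: Briarlake=15 Cedarfen=13 Greywater=23 Juniper=17 → close Juniper (overflow 10)
  17÷3 = 5 each, +1 to first 2
Round 3: Briarlake=21 Cedarfen=19 Greywater=28 → close Greywater (overflow 14)
  28÷2 = 14 each, +1 to first 0
Round 4: Briarlake=35 Cedarfen=33 → close Cedarfen (overflow 24)
  33÷1 = 33 each, +1 to first 0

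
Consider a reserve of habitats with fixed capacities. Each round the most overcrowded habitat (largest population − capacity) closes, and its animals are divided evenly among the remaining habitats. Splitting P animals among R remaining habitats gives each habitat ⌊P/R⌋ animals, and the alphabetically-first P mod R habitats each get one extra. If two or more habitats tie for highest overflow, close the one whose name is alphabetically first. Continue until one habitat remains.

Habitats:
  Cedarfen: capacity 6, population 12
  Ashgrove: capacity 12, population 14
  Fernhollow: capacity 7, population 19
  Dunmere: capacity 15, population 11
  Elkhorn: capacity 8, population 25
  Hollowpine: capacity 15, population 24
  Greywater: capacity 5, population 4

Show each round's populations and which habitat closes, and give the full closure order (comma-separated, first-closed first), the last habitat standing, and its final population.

Round 1: Ashgrove=14 Cedarfen=12 Dunmere=11 Elkhorn=25 Fernhollow=19 Greywater=4 Hollowpine=24 → close Elkhorn (overflow 17)
  25÷6 = 4 each, +1 to first 1
Round 2: Ashgrove=19 Cedarfen=16 Dunmere=15 Fernhollow=23 Greywater=8 Hollowpine=28 → close Fernhollow (overflow 16)
  23÷5 = 4 each, +1 to first 3
Round 3: Ashgrove=24 Cedarfen=21 Dunmere=20 Greywater=12 Hollowpine=32 → close Hollowpine (overflow 17)
  32÷4 = 8 each, +1 to first 0
Round 4: Ashgrove=32 Cedarfen=29 Dunmere=28 Greywater=20 → close Cedarfen (overflow 23)
  29÷3 = 9 each, +1 to first 2
Round 5: Ashgrove=42 Dunmere=38 Greywater=29 → close Ashgrove (overflow 30)
  42÷2 = 21 each, +1 to first 0
Round 6: Dunmere=59 Greywater=50 → close Greywater (overflow 45)
  50÷1 = 50 each, +1 to first 0

Closure order: Elkhorn, Fernhollow, Hollowpine, Cedarfen, Ashgrove, Greywater
Last habitat: Dunmere with 109 animals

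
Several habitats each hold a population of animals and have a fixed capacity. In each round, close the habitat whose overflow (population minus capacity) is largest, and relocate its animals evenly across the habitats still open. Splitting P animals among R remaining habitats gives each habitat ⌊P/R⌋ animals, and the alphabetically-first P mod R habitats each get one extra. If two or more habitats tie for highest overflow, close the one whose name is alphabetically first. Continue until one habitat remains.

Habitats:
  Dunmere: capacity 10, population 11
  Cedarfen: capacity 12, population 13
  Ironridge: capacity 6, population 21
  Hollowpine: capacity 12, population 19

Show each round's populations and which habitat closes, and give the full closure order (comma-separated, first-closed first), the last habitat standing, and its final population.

Closure order: Ironridge, Hollowpine, Cedarfen
Last habitat: Dunmere with 64 animals

Round 1: Cedarfen=13 Dunmere=11 Hollowpine=19 Ironridge=21 → close Ironridge (overflow 15)
  21÷3 = 7 each, +1 to first 0
Round 2: Cedarfen=20 Dunmere=18 Hollowpine=26 → close Hollowpine (overflow 14)
  26÷2 = 13 each, +1 to first 0
Round 3: Cedarfen=33 Dunmere=31 → close Cedarfen (overflow 21)
  33÷1 = 33 each, +1 to first 0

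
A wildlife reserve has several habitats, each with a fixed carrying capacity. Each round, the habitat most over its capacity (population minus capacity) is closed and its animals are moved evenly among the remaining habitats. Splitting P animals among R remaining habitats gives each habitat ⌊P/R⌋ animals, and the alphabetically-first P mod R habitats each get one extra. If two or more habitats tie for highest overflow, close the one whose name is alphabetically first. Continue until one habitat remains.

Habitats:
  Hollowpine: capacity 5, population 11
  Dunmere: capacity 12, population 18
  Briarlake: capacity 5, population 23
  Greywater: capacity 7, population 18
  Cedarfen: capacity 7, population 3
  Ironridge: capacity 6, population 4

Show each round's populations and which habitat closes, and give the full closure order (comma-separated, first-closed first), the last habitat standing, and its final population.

Round 1: Briarlake=23 Cedarfen=3 Dunmere=18 Greywater=18 Hollowpine=11 Ironridge=4 → close Briarlake (overflow 18)
  23÷5 = 4 each, +1 to first 3
Round 2: Cedarfen=8 Dunmere=23 Greywater=23 Hollowpine=15 Ironridge=8 → close Greywater (overflow 16)
  23÷4 = 5 each, +1 to first 3
Round 3: Cedarfen=14 Dunmere=29 Hollowpine=21 Ironridge=13 → close Dunmere (overflow 17)
  29÷3 = 9 each, +1 to first 2
Round 4: Cedarfen=24 Hollowpine=31 Ironridge=22 → close Hollowpine (overflow 26)
  31÷2 = 15 each, +1 to first 1
Round 5: Cedarfen=40 Ironridge=37 → close Cedarfen (overflow 33)
  40÷1 = 40 each, +1 to first 0

Closure order: Briarlake, Greywater, Dunmere, Hollowpine, Cedarfen
Last habitat: Ironridge with 77 animals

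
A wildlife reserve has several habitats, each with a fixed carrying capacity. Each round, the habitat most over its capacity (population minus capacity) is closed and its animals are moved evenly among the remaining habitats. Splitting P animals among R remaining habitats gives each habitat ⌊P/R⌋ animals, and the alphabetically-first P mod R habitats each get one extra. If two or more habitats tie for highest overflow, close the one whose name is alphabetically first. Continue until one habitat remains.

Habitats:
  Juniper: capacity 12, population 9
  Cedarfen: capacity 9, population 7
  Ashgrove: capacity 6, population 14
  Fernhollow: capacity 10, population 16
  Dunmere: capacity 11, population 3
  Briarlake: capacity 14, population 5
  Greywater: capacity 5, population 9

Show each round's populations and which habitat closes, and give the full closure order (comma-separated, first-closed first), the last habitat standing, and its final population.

Closure order: Ashgrove, Fernhollow, Greywater, Cedarfen, Juniper, Briarlake
Last habitat: Dunmere with 63 animals

Round 1: Ashgrove=14 Briarlake=5 Cedarfen=7 Dunmere=3 Fernhollow=16 Greywater=9 Juniper=9 → close Ashgrove (overflow 8)
  14÷6 = 2 each, +1 to first 2
Round 2: Briarlake=8 Cedarfen=10 Dunmere=5 Fernhollow=18 Greywater=11 Juniper=11 → close Fernhollow (overflow 8)
  18÷5 = 3 each, +1 to first 3
Round 3: Briarlake=12 Cedarfen=14 Dunmere=9 Greywater=14 Juniper=14 → close Greywater (overflow 9)
  14÷4 = 3 each, +1 to first 2
Round 4: Briarlake=16 Cedarfen=18 Dunmere=12 Juniper=17 → close Cedarfen (overflow 9)
  18÷3 = 6 each, +1 to first 0
Round 5: Briarlake=22 Dunmere=18 Juniper=23 → close Juniper (overflow 11)
  23÷2 = 11 each, +1 to first 1
Round 6: Briarlake=34 Dunmere=29 → close Briarlake (overflow 20)
  34÷1 = 34 each, +1 to first 0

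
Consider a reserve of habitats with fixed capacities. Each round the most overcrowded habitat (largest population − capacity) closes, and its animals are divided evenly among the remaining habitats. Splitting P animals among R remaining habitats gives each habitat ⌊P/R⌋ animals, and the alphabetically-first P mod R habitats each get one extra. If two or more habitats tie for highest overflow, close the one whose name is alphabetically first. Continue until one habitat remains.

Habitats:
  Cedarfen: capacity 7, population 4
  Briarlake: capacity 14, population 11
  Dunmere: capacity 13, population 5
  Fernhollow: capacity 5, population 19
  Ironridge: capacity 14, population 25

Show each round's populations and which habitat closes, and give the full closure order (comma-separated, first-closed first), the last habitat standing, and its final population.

Round 1: Briarlake=11 Cedarfen=4 Dunmere=5 Fernhollow=19 Ironridge=25 → close Fernhollow (overflow 14)
  19÷4 = 4 each, +1 to first 3
Round 2: Briarlake=16 Cedarfen=9 Dunmere=10 Ironridge=29 → close Ironridge (overflow 15)
  29÷3 = 9 each, +1 to first 2
Round 3: Briarlake=26 Cedarfen=19 Dunmere=19 → close Briarlake (overflow 12)
  26÷2 = 13 each, +1 to first 0
Round 4: Cedarfen=32 Dunmere=32 → close Cedarfen (overflow 25)
  32÷1 = 32 each, +1 to first 0

Closure order: Fernhollow, Ironridge, Briarlake, Cedarfen
Last habitat: Dunmere with 64 animals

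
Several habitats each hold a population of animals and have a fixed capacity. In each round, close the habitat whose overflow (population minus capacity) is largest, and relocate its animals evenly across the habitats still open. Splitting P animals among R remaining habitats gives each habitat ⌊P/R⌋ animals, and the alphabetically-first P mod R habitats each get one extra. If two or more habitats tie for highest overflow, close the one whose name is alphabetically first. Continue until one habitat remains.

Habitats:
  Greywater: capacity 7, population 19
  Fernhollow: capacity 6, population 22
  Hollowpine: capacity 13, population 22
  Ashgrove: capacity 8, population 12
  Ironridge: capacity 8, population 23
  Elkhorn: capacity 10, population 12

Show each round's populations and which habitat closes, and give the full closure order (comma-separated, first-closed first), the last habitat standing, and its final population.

Closure order: Fernhollow, Ironridge, Greywater, Hollowpine, Ashgrove
Last habitat: Elkhorn with 110 animals

Round 1: Ashgrove=12 Elkhorn=12 Fernhollow=22 Greywater=19 Hollowpine=22 Ironridge=23 → close Fernhollow (overflow 16)
  22÷5 = 4 each, +1 to first 2
Round 2: Ashgrove=17 Elkhorn=17 Greywater=23 Hollowpine=26 Ironridge=27 → close Ironridge (overflow 19)
  27÷4 = 6 each, +1 to first 3
Round 3: Ashgrove=24 Elkhorn=24 Greywater=30 Hollowpine=32 → close Greywater (overflow 23)
  30÷3 = 10 each, +1 to first 0
Round 4: Ashgrove=34 Elkhorn=34 Hollowpine=42 → close Hollowpine (overflow 29)
  42÷2 = 21 each, +1 to first 0
Round 5: Ashgrove=55 Elkhorn=55 → close Ashgrove (overflow 47)
  55÷1 = 55 each, +1 to first 0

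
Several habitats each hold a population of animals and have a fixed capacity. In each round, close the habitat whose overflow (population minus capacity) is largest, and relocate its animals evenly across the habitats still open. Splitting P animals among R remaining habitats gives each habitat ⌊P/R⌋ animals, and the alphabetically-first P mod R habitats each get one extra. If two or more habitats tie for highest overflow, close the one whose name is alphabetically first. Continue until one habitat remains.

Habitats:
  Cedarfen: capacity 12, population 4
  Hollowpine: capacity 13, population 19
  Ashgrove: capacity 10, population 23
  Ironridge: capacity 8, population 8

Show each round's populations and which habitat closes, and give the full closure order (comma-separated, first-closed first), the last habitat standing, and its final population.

Round 1: Ashgrove=23 Cedarfen=4 Hollowpine=19 Ironridge=8 → close Ashgrove (overflow 13)
  23÷3 = 7 each, +1 to first 2
Round 2: Cedarfen=12 Hollowpine=27 Ironridge=15 → close Hollowpine (overflow 14)
  27÷2 = 13 each, +1 to first 1
Round 3: Cedarfen=26 Ironridge=28 → close Ironridge (overflow 20)
  28÷1 = 28 each, +1 to first 0

Closure order: Ashgrove, Hollowpine, Ironridge
Last habitat: Cedarfen with 54 animals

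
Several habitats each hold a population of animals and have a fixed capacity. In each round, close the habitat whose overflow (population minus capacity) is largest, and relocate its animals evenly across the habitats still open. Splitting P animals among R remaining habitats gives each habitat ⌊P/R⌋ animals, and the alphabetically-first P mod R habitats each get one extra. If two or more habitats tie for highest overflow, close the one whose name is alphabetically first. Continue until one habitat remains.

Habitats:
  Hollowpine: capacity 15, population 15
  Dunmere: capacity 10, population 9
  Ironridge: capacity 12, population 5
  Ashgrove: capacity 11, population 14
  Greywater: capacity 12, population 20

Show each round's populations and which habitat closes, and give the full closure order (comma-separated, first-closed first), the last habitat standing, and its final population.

Round 1: Ashgrove=14 Dunmere=9 Greywater=20 Hollowpine=15 Ironridge=5 → close Greywater (overflow 8)
  20÷4 = 5 each, +1 to first 0
Round 2: Ashgrove=19 Dunmere=14 Hollowpine=20 Ironridge=10 → close Ashgrove (overflow 8)
  19÷3 = 6 each, +1 to first 1
Round 3: Dunmere=21 Hollowpine=26 Ironridge=16 → close Dunmere (overflow 11)
  21÷2 = 10 each, +1 to first 1
Round 4: Hollowpine=37 Ironridge=26 → close Hollowpine (overflow 22)
  37÷1 = 37 each, +1 to first 0

Closure order: Greywater, Ashgrove, Dunmere, Hollowpine
Last habitat: Ironridge with 63 animals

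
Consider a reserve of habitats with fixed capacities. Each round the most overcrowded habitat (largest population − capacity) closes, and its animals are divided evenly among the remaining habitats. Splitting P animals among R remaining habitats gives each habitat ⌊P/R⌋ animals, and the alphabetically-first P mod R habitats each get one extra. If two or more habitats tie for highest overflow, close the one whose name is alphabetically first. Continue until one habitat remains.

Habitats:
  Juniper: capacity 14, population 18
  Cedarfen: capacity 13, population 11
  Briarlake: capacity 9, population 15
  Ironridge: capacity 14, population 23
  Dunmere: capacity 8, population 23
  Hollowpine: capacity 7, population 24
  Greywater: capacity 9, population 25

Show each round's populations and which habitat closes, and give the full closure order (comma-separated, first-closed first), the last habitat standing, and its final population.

Closure order: Hollowpine, Greywater, Dunmere, Ironridge, Briarlake, Juniper
Last habitat: Cedarfen with 139 animals

Round 1: Briarlake=15 Cedarfen=11 Dunmere=23 Greywater=25 Hollowpine=24 Ironridge=23 Juniper=18 → close Hollowpine (overflow 17)
  24÷6 = 4 each, +1 to first 0
Round 2: Briarlake=19 Cedarfen=15 Dunmere=27 Greywater=29 Ironridge=27 Juniper=22 → close Greywater (overflow 20)
  29÷5 = 5 each, +1 to first 4
Round 3: Briarlake=25 Cedarfen=21 Dunmere=33 Ironridge=33 Juniper=27 → close Dunmere (overflow 25)
  33÷4 = 8 each, +1 to first 1
Round 4: Briarlake=34 Cedarfen=29 Ironridge=41 Juniper=35 → close Ironridge (overflow 27)
  41÷3 = 13 each, +1 to first 2
Round 5: Briarlake=48 Cedarfen=43 Juniper=48 → close Briarlake (overflow 39)
  48÷2 = 24 each, +1 to first 0
Round 6: Cedarfen=67 Juniper=72 → close Juniper (overflow 58)
  72÷1 = 72 each, +1 to first 0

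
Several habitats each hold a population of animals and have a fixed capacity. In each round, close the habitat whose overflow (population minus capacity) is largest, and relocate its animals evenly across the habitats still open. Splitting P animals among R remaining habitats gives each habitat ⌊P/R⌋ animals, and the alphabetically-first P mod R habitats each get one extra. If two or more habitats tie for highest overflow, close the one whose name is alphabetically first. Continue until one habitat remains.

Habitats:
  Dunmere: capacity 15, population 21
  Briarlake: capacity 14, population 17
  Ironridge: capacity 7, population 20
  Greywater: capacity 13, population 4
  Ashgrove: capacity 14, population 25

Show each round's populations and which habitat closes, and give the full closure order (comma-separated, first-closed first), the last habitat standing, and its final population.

Round 1: Ashgrove=25 Briarlake=17 Dunmere=21 Greywater=4 Ironridge=20 → close Ironridge (overflow 13)
  20÷4 = 5 each, +1 to first 0
Round 2: Ashgrove=30 Briarlake=22 Dunmere=26 Greywater=9 → close Ashgrove (overflow 16)
  30÷3 = 10 each, +1 to first 0
Round 3: Briarlake=32 Dunmere=36 Greywater=19 → close Dunmere (overflow 21)
  36÷2 = 18 each, +1 to first 0
Round 4: Briarlake=50 Greywater=37 → close Briarlake (overflow 36)
  50÷1 = 50 each, +1 to first 0

Closure order: Ironridge, Ashgrove, Dunmere, Briarlake
Last habitat: Greywater with 87 animals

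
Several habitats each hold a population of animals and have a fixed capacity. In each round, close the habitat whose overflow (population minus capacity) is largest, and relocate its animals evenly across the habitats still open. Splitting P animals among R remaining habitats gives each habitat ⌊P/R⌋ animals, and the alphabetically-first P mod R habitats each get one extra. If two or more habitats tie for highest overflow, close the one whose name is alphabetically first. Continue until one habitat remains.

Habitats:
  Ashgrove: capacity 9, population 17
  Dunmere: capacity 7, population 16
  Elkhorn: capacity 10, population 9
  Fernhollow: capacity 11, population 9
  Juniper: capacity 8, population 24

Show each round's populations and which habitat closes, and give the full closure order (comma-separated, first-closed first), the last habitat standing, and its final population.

Closure order: Juniper, Dunmere, Ashgrove, Elkhorn
Last habitat: Fernhollow with 75 animals

Round 1: Ashgrove=17 Dunmere=16 Elkhorn=9 Fernhollow=9 Juniper=24 → close Juniper (overflow 16)
  24÷4 = 6 each, +1 to first 0
Round 2: Ashgrove=23 Dunmere=22 Elkhorn=15 Fernhollow=15 → close Dunmere (overflow 15)
  22÷3 = 7 each, +1 to first 1
Round 3: Ashgrove=31 Elkhorn=22 Fernhollow=22 → close Ashgrove (overflow 22)
  31÷2 = 15 each, +1 to first 1
Round 4: Elkhorn=38 Fernhollow=37 → close Elkhorn (overflow 28)
  38÷1 = 38 each, +1 to first 0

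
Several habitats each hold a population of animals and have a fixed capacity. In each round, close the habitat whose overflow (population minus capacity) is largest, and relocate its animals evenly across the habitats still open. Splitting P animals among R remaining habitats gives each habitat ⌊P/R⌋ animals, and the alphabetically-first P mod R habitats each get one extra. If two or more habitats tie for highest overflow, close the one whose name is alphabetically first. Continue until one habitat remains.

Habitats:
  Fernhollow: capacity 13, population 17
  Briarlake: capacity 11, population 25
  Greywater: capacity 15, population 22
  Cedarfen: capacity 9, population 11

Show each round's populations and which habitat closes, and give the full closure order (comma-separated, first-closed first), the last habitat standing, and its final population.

Closure order: Briarlake, Greywater, Fernhollow
Last habitat: Cedarfen with 75 animals

Round 1: Briarlake=25 Cedarfen=11 Fernhollow=17 Greywater=22 → close Briarlake (overflow 14)
  25÷3 = 8 each, +1 to first 1
Round 2: Cedarfen=20 Fernhollow=25 Greywater=30 → close Greywater (overflow 15)
  30÷2 = 15 each, +1 to first 0
Round 3: Cedarfen=35 Fernhollow=40 → close Fernhollow (overflow 27)
  40÷1 = 40 each, +1 to first 0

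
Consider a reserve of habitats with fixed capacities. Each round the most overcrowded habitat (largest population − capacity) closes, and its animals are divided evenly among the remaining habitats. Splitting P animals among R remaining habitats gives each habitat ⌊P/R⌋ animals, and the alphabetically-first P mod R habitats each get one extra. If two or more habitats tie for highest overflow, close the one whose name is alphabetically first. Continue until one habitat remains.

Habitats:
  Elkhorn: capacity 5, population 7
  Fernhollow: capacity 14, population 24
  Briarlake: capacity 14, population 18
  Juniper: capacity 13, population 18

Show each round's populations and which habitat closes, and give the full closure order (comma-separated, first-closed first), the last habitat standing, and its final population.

Round 1: Briarlake=18 Elkhorn=7 Fernhollow=24 Juniper=18 → close Fernhollow (overflow 10)
  24÷3 = 8 each, +1 to first 0
Round 2: Briarlake=26 Elkhorn=15 Juniper=26 → close Juniper (overflow 13)
  26÷2 = 13 each, +1 to first 0
Round 3: Briarlake=39 Elkhorn=28 → close Briarlake (overflow 25)
  39÷1 = 39 each, +1 to first 0

Closure order: Fernhollow, Juniper, Briarlake
Last habitat: Elkhorn with 67 animals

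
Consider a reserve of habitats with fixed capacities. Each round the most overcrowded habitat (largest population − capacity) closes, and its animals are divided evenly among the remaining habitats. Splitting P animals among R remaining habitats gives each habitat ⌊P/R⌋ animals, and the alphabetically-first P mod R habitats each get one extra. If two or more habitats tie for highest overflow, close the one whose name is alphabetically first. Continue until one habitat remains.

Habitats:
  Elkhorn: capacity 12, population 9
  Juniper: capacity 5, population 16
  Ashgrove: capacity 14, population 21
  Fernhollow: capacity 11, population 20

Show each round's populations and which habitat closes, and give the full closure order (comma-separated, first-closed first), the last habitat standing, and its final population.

Round 1: Ashgrove=21 Elkhorn=9 Fernhollow=20 Juniper=16 → close Juniper (overflow 11)
  16÷3 = 5 each, +1 to first 1
Round 2: Ashgrove=27 Elkhorn=14 Fernhollow=25 → close Fernhollow (overflow 14)
  25÷2 = 12 each, +1 to first 1
Round 3: Ashgrove=40 Elkhorn=26 → close Ashgrove (overflow 26)
  40÷1 = 40 each, +1 to first 0

Closure order: Juniper, Fernhollow, Ashgrove
Last habitat: Elkhorn with 66 animals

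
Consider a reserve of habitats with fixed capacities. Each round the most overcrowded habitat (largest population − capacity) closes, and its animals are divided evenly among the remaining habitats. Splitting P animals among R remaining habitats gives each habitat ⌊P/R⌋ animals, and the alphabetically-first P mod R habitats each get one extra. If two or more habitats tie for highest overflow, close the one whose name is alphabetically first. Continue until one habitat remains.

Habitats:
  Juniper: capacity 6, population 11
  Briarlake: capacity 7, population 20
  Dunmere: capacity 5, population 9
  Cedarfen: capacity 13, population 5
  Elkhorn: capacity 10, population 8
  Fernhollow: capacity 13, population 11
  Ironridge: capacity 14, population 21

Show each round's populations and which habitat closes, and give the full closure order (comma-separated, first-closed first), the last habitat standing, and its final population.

Round 1: Briarlake=20 Cedarfen=5 Dunmere=9 Elkhorn=8 Fernhollow=11 Ironridge=21 Juniper=11 → close Briarlake (overflow 13)
  20÷6 = 3 each, +1 to first 2
Round 2: Cedarfen=9 Dunmere=13 Elkhorn=11 Fernhollow=14 Ironridge=24 Juniper=14 → close Ironridge (overflow 10)
  24÷5 = 4 each, +1 to first 4
Round 3: Cedarfen=14 Dunmere=18 Elkhorn=16 Fernhollow=19 Juniper=18 → close Dunmere (overflow 13)
  18÷4 = 4 each, +1 to first 2
Round 4: Cedarfen=19 Elkhorn=21 Fernhollow=23 Juniper=22 → close Juniper (overflow 16)
  22÷3 = 7 each, +1 to first 1
Round 5: Cedarfen=27 Elkhorn=28 Fernhollow=30 → close Elkhorn (overflow 18)
  28÷2 = 14 each, +1 to first 0
Round 6: Cedarfen=41 Fernhollow=44 → close Fernhollow (overflow 31)
  44÷1 = 44 each, +1 to first 0

Closure order: Briarlake, Ironridge, Dunmere, Juniper, Elkhorn, Fernhollow
Last habitat: Cedarfen with 85 animals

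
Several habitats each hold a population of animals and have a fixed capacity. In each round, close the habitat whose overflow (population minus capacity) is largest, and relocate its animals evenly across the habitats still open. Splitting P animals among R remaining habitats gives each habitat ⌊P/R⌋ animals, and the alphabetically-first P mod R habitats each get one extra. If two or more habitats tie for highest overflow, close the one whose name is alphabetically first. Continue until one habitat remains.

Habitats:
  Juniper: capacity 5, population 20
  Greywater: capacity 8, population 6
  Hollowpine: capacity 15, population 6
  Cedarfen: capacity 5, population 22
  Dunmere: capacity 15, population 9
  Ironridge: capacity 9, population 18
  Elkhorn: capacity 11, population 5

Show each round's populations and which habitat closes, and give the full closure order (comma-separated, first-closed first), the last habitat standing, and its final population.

Round 1: Cedarfen=22 Dunmere=9 Elkhorn=5 Greywater=6 Hollowpine=6 Ironridge=18 Juniper=20 → close Cedarfen (overflow 17)
  22÷6 = 3 each, +1 to first 4
Round 2: Dunmere=13 Elkhorn=9 Greywater=10 Hollowpine=10 Ironridge=21 Juniper=23 → close Juniper (overflow 18)
  23÷5 = 4 each, +1 to first 3
Round 3: Dunmere=18 Elkhorn=14 Greywater=15 Hollowpine=14 Ironridge=25 → close Ironridge (overflow 16)
  25÷4 = 6 each, +1 to first 1
Round 4: Dunmere=25 Elkhorn=20 Greywater=21 Hollowpine=20 → close Greywater (overflow 13)
  21÷3 = 7 each, +1 to first 0
Round 5: Dunmere=32 Elkhorn=27 Hollowpine=27 → close Dunmere (overflow 17)
  32÷2 = 16 each, +1 to first 0
Round 6: Elkhorn=43 Hollowpine=43 → close Elkhorn (overflow 32)
  43÷1 = 43 each, +1 to first 0

Closure order: Cedarfen, Juniper, Ironridge, Greywater, Dunmere, Elkhorn
Last habitat: Hollowpine with 86 animals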